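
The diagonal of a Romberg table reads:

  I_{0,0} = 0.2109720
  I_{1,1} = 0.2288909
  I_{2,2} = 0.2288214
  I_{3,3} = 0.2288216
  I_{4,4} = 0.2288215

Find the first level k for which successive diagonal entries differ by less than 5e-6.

|I_{1,1} − I_{0,0}| = 0.0179189 ≥ 5e-6
|I_{2,2} − I_{1,1}| = 0.0000695 ≥ 5e-6
|I_{3,3} − I_{2,2}| = 0.0000002 < 5e-6

k = 3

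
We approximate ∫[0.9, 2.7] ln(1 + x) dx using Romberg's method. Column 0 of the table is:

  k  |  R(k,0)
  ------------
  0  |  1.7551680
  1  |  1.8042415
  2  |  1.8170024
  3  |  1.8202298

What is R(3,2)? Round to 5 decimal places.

1.82131

Richardson extrapolation on the trapezoidal column (denominator 4−1=3):
R(2,1) = (4·1.8170024 − 1.8042415) / 3 = 1.8212560
R(3,1) = 1.8202298 + (1.8202298 − 1.8170024)/3 = 1.8213056
R(3,2) = 1.8213056 + (1.8213056 − 1.8212560)/15 = 1.8213089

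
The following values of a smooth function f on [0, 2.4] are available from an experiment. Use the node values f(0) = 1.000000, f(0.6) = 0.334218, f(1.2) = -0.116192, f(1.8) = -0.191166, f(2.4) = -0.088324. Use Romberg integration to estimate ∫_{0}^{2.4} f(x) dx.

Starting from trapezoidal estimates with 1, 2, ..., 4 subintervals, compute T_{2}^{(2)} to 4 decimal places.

T_{0}^{(0)} (trapezoid, 1 panel, h=2.4000): 1.094011
T_{1}^{(0)} (trapezoid, 2 panels, h=1.2000): 0.407575
T_{2}^{(0)} (trapezoid, 4 panels, h=0.6000): 0.289619
T_{1}^{(1)} = 0.407575 + (0.407575 − 1.094011)/3 = 0.178763
T_{2}^{(1)} = 0.289619 + (0.289619 − 0.407575)/3 = 0.250300
T_{2}^{(2)} = 0.250300 + (0.250300 − 0.178763)/15 = 0.255069

0.2551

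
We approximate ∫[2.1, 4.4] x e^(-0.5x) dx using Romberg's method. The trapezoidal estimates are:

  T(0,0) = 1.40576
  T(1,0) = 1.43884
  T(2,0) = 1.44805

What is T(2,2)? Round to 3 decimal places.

Richardson extrapolation on the trapezoidal column (denominator 4−1=3):
T(1,1) = 1.43884 + (1.43884 − 1.40576)/3 = 1.44987
T(2,1) = 1.44805 + (1.44805 − 1.43884)/3 = 1.45112
T(2,2) = 1.45112 + (1.45112 − 1.44987)/15 = 1.45120
(Column j=1 coincides with Simpson's rule on the same nodes.)

1.451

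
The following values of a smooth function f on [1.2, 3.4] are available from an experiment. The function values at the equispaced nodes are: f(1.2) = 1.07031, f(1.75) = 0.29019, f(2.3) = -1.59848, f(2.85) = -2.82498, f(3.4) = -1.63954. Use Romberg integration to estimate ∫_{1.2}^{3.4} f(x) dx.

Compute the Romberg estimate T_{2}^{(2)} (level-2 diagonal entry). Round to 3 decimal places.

T_{0}^{(0)} (trapezoid, 1 panel, h=2.2000): -0.62615
T_{1}^{(0)} (trapezoid, 2 panels, h=1.1000): -2.07140
T_{2}^{(0)} (trapezoid, 4 panels, h=0.5500): -2.42984
T_{1}^{(1)} = -2.07140 + (-2.07140 − (-0.62615))/3 = -2.55315
T_{2}^{(1)} = -2.42984 + (-2.42984 − (-2.07140))/3 = -2.54932
T_{2}^{(2)} = -2.54932 + (-2.54932 − (-2.55315))/15 = -2.54906

-2.549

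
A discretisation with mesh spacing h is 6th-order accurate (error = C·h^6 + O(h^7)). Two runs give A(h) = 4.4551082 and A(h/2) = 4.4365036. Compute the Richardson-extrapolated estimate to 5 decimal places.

The leading error scales as h^6; refining by a factor of 2 reduces it by 2^6 = 64.
Extrapolated value = (64·A(h/2) − A(h)) / (64 − 1)
= (64·4.4365036 − 4.4551082) / 63
= 279.4811222 / 63 = 4.4362083

4.43621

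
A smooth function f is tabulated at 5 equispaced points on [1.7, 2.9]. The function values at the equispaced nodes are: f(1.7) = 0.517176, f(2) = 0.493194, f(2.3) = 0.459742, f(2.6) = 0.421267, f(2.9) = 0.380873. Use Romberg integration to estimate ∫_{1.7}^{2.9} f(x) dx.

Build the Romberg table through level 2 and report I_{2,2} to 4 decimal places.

0.5475

I_{0,0} (trapezoid, 1 panel, h=1.2000): 0.538829
I_{1,0} (trapezoid, 2 panels, h=0.6000): 0.545260
I_{2,0} (trapezoid, 4 panels, h=0.3000): 0.546968
I_{1,1} = 0.545260 + (0.545260 − 0.538829)/3 = 0.547404
I_{2,1} = 0.546968 + (0.546968 − 0.545260)/3 = 0.547537
I_{2,2} = 0.547537 + (0.547537 − 0.547404)/15 = 0.547546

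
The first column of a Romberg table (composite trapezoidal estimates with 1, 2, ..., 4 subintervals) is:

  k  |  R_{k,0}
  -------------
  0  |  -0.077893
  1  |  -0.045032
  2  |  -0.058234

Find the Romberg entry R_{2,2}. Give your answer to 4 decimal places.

Richardson extrapolation on the trapezoidal column (denominator 4−1=3):
R_{1,1} = (4·(-0.045032) − (-0.077893)) / 3 = -0.034078
R_{2,1} = -0.058234 + (-0.058234 − (-0.045032))/3 = -0.062635
R_{2,2} = (16·(-0.062635) − (-0.034078)) / 15 = -0.064539

-0.0645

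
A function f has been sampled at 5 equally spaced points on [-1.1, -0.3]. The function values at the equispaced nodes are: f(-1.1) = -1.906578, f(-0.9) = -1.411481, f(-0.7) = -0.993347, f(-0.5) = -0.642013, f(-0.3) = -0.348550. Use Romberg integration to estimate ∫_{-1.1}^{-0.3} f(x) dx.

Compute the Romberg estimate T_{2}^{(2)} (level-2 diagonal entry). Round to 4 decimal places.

T_{0}^{(0)} (trapezoid, 1 panel, h=0.8000): -0.902051
T_{1}^{(0)} (trapezoid, 2 panels, h=0.4000): -0.848364
T_{2}^{(0)} (trapezoid, 4 panels, h=0.2000): -0.834881
T_{1}^{(1)} = -0.848364 + (-0.848364 − (-0.902051))/3 = -0.830468
T_{2}^{(1)} = -0.834881 + (-0.834881 − (-0.848364))/3 = -0.830387
T_{2}^{(2)} = -0.830387 + (-0.830387 − (-0.830468))/15 = -0.830382

-0.8304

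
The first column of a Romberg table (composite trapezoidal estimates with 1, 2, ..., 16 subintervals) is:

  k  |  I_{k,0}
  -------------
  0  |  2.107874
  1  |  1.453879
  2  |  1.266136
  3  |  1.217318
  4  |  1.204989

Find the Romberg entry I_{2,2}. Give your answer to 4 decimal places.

1.2014

Richardson extrapolation on the trapezoidal column (denominator 4−1=3):
I_{1,1} = 1.453879 + (1.453879 − 2.107874)/3 = 1.235881
I_{2,1} = (4·1.266136 − 1.453879) / 3 = 1.203555
I_{2,2} = 1.203555 + (1.203555 − 1.235881)/15 = 1.201400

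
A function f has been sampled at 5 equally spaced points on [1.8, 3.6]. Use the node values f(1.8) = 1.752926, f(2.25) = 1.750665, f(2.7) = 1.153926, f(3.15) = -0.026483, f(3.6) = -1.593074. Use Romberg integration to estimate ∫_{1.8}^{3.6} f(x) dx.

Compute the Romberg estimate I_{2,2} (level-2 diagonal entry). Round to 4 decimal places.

I_{0,0} (trapezoid, 1 panel, h=1.8000): 0.143867
I_{1,0} (trapezoid, 2 panels, h=0.9000): 1.110467
I_{2,0} (trapezoid, 4 panels, h=0.4500): 1.331115
I_{1,1} = 1.110467 + (1.110467 − 0.143867)/3 = 1.432667
I_{2,1} = 1.331115 + (1.331115 − 1.110467)/3 = 1.404664
I_{2,2} = 1.404664 + (1.404664 − 1.432667)/15 = 1.402797

1.4028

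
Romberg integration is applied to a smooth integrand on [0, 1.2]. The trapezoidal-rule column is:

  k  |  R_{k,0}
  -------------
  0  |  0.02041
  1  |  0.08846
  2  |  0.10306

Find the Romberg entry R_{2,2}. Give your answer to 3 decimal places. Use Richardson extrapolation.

0.108

Richardson extrapolation on the trapezoidal column (denominator 4−1=3):
R_{1,1} = 0.08846 + (0.08846 − 0.02041)/3 = 0.11114
R_{2,1} = (4·0.10306 − 0.08846) / 3 = 0.10793
R_{2,2} = 0.10793 + (0.10793 − 0.11114)/15 = 0.10772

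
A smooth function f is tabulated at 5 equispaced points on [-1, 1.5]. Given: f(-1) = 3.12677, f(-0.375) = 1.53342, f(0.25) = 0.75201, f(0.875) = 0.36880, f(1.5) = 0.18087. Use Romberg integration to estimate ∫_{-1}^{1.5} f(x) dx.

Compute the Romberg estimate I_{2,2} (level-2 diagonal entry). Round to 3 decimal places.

I_{0,0} (trapezoid, 1 panel, h=2.5000): 4.13455
I_{1,0} (trapezoid, 2 panels, h=1.2500): 3.00729
I_{2,0} (trapezoid, 4 panels, h=0.6250): 2.69253
I_{1,1} = 3.00729 + (3.00729 − 4.13455)/3 = 2.63154
I_{2,1} = 2.69253 + (2.69253 − 3.00729)/3 = 2.58761
I_{2,2} = 2.58761 + (2.58761 − 2.63154)/15 = 2.58468

2.585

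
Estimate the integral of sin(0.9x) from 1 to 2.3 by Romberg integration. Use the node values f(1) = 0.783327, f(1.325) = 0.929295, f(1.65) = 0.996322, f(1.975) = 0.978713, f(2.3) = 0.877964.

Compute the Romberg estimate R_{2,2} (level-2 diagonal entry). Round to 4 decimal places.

1.2226

R_{0,0} (trapezoid, 1 panel, h=1.3000): 1.079839
R_{1,0} (trapezoid, 2 panels, h=0.6500): 1.187529
R_{2,0} (trapezoid, 4 panels, h=0.3250): 1.213867
R_{1,1} = 1.187529 + (1.187529 − 1.079839)/3 = 1.223426
R_{2,1} = 1.213867 + (1.213867 − 1.187529)/3 = 1.222646
R_{2,2} = 1.222646 + (1.222646 − 1.223426)/15 = 1.222594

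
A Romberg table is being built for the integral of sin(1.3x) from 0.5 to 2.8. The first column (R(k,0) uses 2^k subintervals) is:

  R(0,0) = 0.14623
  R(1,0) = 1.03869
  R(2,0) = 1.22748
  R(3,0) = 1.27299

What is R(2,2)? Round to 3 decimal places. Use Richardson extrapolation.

1.287

Richardson extrapolation on the trapezoidal column (denominator 4−1=3):
R(1,1) = (4·1.03869 − 0.14623) / 3 = 1.33618
R(2,1) = (4·1.22748 − 1.03869) / 3 = 1.29041
R(2,2) = 1.29041 + (1.29041 − 1.33618)/15 = 1.28736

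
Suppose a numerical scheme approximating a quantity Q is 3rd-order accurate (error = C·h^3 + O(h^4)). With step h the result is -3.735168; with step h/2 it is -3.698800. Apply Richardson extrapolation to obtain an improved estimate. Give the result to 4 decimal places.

-3.6936

The leading error scales as h^3; refining by a factor of 2 reduces it by 2^3 = 8.
Extrapolated value = (8·A(h/2) − A(h)) / (8 − 1)
= (8·(-3.698800) − (-3.735168)) / 7
= -25.855232 / 7 = -3.693605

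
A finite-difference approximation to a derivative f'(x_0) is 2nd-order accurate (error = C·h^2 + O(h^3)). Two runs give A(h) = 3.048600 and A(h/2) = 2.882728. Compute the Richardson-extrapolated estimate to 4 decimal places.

Extrapolated value = (4·A(h/2) − A(h)) / (4 − 1)
= (4·2.882728 − 3.048600) / 3
= 8.482312 / 3 = 2.827437

2.8274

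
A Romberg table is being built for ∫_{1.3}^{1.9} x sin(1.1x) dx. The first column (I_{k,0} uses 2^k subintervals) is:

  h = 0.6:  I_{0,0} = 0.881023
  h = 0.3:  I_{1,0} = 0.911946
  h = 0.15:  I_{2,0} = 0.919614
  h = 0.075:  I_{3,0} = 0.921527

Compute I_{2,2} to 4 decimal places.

Richardson extrapolation on the trapezoidal column (denominator 4−1=3):
I_{1,1} = 0.911946 + (0.911946 − 0.881023)/3 = 0.922254
I_{2,1} = 0.919614 + (0.919614 − 0.911946)/3 = 0.922170
I_{2,2} = (16·0.922170 − 0.922254) / 15 = 0.922164
(Column j=1 coincides with Simpson's rule on the same nodes.)

0.9222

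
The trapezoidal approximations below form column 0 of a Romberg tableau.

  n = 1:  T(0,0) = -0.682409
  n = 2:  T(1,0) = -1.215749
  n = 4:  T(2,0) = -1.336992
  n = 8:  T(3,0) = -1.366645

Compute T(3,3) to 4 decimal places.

Richardson extrapolation on the trapezoidal column (denominator 4−1=3):
T(1,1) = -1.215749 + (-1.215749 − (-0.682409))/3 = -1.393529
T(2,1) = -1.336992 + (-1.336992 − (-1.215749))/3 = -1.377406
T(3,1) = -1.366645 + (-1.366645 − (-1.336992))/3 = -1.376529
T(2,2) = (16·(-1.377406) − (-1.393529)) / 15 = -1.376331
T(3,2) = (16·(-1.376529) − (-1.377406)) / 15 = -1.376471
T(3,3) = -1.376471 + (-1.376471 − (-1.376331))/63 = -1.376473

-1.3765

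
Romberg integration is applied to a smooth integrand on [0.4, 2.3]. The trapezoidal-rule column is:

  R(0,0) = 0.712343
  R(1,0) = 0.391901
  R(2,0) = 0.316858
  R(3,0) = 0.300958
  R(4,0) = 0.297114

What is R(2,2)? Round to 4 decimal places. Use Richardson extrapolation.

R(1,1) = (4·0.391901 − 0.712343) / 3 = 0.285087
R(2,1) = (4·0.316858 − 0.391901) / 3 = 0.291844
R(2,2) = (16·0.291844 − 0.285087) / 15 = 0.292294

0.2923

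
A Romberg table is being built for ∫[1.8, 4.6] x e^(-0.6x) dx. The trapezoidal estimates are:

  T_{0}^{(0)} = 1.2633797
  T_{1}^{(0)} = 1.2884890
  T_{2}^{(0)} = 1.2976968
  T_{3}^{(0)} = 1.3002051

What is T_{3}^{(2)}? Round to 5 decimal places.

1.30106

Richardson extrapolation on the trapezoidal column (denominator 4−1=3):
T_{2}^{(1)} = 1.2976968 + (1.2976968 − 1.2884890)/3 = 1.3007661
T_{3}^{(1)} = (4·1.3002051 − 1.2976968) / 3 = 1.3010412
T_{3}^{(2)} = 1.3010412 + (1.3010412 − 1.3007661)/15 = 1.3010595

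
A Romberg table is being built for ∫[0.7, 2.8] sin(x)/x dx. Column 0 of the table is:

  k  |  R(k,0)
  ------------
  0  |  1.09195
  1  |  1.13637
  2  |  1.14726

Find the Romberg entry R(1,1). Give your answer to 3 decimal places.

1.151

Richardson extrapolation on the trapezoidal column (denominator 4−1=3):
R(1,1) = 1.13637 + (1.13637 − 1.09195)/3 = 1.15118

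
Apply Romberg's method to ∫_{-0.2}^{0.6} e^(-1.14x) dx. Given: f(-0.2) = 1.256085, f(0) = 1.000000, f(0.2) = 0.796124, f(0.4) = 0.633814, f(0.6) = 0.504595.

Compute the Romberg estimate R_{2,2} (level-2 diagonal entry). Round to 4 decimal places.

R_{0,0} (trapezoid, 1 panel, h=0.8000): 0.704272
R_{1,0} (trapezoid, 2 panels, h=0.4000): 0.670586
R_{2,0} (trapezoid, 4 panels, h=0.2000): 0.662056
R_{1,1} = 0.670586 + (0.670586 − 0.704272)/3 = 0.659357
R_{2,1} = 0.662056 + (0.662056 − 0.670586)/3 = 0.659213
R_{2,2} = 0.659213 + (0.659213 − 0.659357)/15 = 0.659203

0.6592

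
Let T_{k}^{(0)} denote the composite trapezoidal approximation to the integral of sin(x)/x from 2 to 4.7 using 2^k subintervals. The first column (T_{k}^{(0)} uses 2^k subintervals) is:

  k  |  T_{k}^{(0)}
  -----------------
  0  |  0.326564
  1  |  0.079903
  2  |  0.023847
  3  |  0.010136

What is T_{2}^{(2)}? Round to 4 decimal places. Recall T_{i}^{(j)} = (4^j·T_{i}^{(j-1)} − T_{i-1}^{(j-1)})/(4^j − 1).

0.0057

Richardson extrapolation on the trapezoidal column (denominator 4−1=3):
T_{1}^{(1)} = (4·0.079903 − 0.326564) / 3 = -0.002317
T_{2}^{(1)} = (4·0.023847 − 0.079903) / 3 = 0.005162
T_{2}^{(2)} = (16·0.005162 − (-0.002317)) / 15 = 0.005661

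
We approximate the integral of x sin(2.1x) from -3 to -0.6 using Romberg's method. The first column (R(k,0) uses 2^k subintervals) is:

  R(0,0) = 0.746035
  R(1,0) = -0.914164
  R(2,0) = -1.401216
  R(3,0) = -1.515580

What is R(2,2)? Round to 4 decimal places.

Richardson extrapolation on the trapezoidal column (denominator 4−1=3):
R(1,1) = -0.914164 + (-0.914164 − 0.746035)/3 = -1.467564
R(2,1) = -1.401216 + (-1.401216 − (-0.914164))/3 = -1.563567
R(2,2) = (16·(-1.563567) − (-1.467564)) / 15 = -1.569967

-1.5700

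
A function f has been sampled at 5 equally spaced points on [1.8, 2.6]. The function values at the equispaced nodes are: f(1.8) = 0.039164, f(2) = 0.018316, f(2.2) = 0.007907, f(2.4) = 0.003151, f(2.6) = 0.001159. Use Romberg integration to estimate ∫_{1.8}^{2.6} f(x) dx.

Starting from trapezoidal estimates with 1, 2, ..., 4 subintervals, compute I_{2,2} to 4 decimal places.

0.0095

I_{0,0} (trapezoid, 1 panel, h=0.8000): 0.016129
I_{1,0} (trapezoid, 2 panels, h=0.4000): 0.011227
I_{2,0} (trapezoid, 4 panels, h=0.2000): 0.009907
I_{1,1} = 0.011227 + (0.011227 − 0.016129)/3 = 0.009593
I_{2,1} = 0.009907 + (0.009907 − 0.011227)/3 = 0.009467
I_{2,2} = 0.009467 + (0.009467 − 0.009593)/15 = 0.009459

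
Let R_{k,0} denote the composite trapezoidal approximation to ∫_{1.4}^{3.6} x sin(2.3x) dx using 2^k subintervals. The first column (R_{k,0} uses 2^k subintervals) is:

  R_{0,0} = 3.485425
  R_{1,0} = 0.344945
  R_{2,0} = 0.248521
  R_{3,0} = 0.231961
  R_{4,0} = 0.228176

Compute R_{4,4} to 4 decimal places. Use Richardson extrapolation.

0.2269

Richardson extrapolation on the trapezoidal column (denominator 4−1=3):
R_{1,1} = 0.344945 + (0.344945 − 3.485425)/3 = -0.701882
R_{2,1} = 0.248521 + (0.248521 − 0.344945)/3 = 0.216380
R_{3,1} = (4·0.231961 − 0.248521) / 3 = 0.226441
R_{4,1} = 0.228176 + (0.228176 − 0.231961)/3 = 0.226914
R_{2,2} = (16·0.216380 − (-0.701882)) / 15 = 0.277597
R_{3,2} = (16·0.226441 − 0.216380) / 15 = 0.227112
R_{4,2} = 0.226914 + (0.226914 − 0.226441)/15 = 0.226946
R_{3,3} = (64·0.227112 − 0.277597) / 63 = 0.226311
R_{4,3} = 0.226946 + (0.226946 − 0.227112)/63 = 0.226943
R_{4,4} = 0.226943 + (0.226943 − 0.226311)/255 = 0.226945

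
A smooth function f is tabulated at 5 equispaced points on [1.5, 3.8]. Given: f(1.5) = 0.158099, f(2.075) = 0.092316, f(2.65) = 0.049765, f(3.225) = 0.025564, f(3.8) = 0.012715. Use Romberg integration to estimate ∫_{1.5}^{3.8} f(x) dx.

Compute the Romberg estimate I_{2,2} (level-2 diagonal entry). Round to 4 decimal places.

0.1422

I_{0,0} (trapezoid, 1 panel, h=2.3000): 0.196436
I_{1,0} (trapezoid, 2 panels, h=1.1500): 0.155448
I_{2,0} (trapezoid, 4 panels, h=0.5750): 0.145505
I_{1,1} = 0.155448 + (0.155448 − 0.196436)/3 = 0.141785
I_{2,1} = 0.145505 + (0.145505 − 0.155448)/3 = 0.142191
I_{2,2} = 0.142191 + (0.142191 − 0.141785)/15 = 0.142218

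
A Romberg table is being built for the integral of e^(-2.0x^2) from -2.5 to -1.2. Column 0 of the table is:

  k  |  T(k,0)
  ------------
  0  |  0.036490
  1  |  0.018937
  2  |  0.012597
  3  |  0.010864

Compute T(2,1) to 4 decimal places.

T(2,1) = 0.012597 + (0.012597 − 0.018937)/3 = 0.010484

0.0105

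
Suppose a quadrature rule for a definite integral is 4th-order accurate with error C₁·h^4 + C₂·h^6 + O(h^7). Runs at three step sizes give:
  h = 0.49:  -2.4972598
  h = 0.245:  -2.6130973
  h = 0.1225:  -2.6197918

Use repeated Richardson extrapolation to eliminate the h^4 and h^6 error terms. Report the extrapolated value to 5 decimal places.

First eliminate the h^4 term (factor 2^4 = 16):
  B₁ = (16·(-2.6130973) − (-2.4972598))/15 = -2.6208198
  B₂ = (16·(-2.6197918) − (-2.6130973))/15 = -2.6202381
Then eliminate the h^6 term (factor 2^6 = 64):
  (64·(-2.6202381) − (-2.6208198))/63 = -2.6202289

-2.62023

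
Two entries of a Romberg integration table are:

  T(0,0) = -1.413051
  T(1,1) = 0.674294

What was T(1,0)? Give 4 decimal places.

0.1525

From T(1,1) = (4·T(1,0) − T(0,0))/3, solve for T(1,0):
4·T(1,0) = 3·0.674294 + (-1.413051) = 0.609831
T(1,0) = 0.152458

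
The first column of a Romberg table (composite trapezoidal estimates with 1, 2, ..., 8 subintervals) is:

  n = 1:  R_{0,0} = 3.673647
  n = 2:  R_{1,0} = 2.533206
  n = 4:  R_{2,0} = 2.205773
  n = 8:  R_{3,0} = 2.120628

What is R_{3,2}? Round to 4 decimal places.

Richardson extrapolation on the trapezoidal column (denominator 4−1=3):
R_{2,1} = 2.205773 + (2.205773 − 2.533206)/3 = 2.096629
R_{3,1} = 2.120628 + (2.120628 − 2.205773)/3 = 2.092246
R_{3,2} = 2.092246 + (2.092246 − 2.096629)/15 = 2.091954

2.0920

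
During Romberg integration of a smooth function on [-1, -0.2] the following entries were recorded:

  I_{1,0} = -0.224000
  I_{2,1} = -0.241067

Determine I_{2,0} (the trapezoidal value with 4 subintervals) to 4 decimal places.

-0.2368

From I_{2,1} = (4·I_{2,0} − I_{1,0})/3, solve for I_{2,0}:
4·I_{2,0} = 3·(-0.241067) + (-0.224000) = -0.947201
I_{2,0} = -0.236800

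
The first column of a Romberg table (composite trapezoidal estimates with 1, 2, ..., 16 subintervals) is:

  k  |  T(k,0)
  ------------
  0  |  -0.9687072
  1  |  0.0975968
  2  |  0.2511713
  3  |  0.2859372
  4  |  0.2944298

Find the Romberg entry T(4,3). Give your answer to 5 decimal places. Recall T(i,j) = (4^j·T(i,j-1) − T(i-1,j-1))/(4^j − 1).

0.29724

T(2,1) = (4·0.2511713 − 0.0975968) / 3 = 0.3023628
T(3,1) = (4·0.2859372 − 0.2511713) / 3 = 0.2975258
T(4,1) = (4·0.2944298 − 0.2859372) / 3 = 0.2972607
T(3,2) = (16·0.2975258 − 0.3023628) / 15 = 0.2972033
T(4,2) = 0.2972607 + (0.2972607 − 0.2975258)/15 = 0.2972430
T(4,3) = (64·0.2972430 − 0.2972033) / 63 = 0.2972436
(Column j=1 coincides with Simpson's rule on the same nodes.)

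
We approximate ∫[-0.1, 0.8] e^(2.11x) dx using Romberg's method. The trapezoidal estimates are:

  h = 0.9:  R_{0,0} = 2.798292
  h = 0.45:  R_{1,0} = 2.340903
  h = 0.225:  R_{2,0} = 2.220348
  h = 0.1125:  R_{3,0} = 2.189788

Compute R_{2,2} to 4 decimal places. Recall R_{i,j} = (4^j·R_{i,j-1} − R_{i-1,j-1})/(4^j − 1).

Richardson extrapolation on the trapezoidal column (denominator 4−1=3):
R_{1,1} = (4·2.340903 − 2.798292) / 3 = 2.188440
R_{2,1} = (4·2.220348 − 2.340903) / 3 = 2.180163
R_{2,2} = (16·2.180163 − 2.188440) / 15 = 2.179611

2.1796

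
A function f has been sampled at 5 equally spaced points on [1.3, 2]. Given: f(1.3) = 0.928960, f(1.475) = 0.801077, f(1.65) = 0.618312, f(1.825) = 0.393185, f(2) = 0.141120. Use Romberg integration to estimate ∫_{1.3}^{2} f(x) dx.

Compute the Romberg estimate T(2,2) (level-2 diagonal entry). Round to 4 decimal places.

T(0,0) (trapezoid, 1 panel, h=0.7000): 0.374528
T(1,0) (trapezoid, 2 panels, h=0.3500): 0.403673
T(2,0) (trapezoid, 4 panels, h=0.1750): 0.410832
T(1,1) = 0.403673 + (0.403673 − 0.374528)/3 = 0.413388
T(2,1) = 0.410832 + (0.410832 − 0.403673)/3 = 0.413218
T(2,2) = 0.413218 + (0.413218 − 0.413388)/15 = 0.413207

0.4132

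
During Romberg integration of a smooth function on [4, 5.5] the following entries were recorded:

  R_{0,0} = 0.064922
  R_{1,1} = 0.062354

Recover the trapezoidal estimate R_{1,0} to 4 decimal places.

0.0630

From R_{1,1} = (4·R_{1,0} − R_{0,0})/3, solve for R_{1,0}:
4·R_{1,0} = 3·0.062354 + 0.064922 = 0.251984
R_{1,0} = 0.062996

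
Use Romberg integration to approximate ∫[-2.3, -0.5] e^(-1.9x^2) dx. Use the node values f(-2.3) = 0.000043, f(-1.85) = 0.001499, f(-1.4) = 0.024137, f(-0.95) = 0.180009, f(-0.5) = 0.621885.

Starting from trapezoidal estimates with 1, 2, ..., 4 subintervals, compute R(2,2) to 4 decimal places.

0.2090

R(0,0) (trapezoid, 1 panel, h=1.8000): 0.559735
R(1,0) (trapezoid, 2 panels, h=0.9000): 0.301591
R(2,0) (trapezoid, 4 panels, h=0.4500): 0.232474
R(1,1) = 0.301591 + (0.301591 − 0.559735)/3 = 0.215543
R(2,1) = 0.232474 + (0.232474 − 0.301591)/3 = 0.209435
R(2,2) = 0.209435 + (0.209435 − 0.215543)/15 = 0.209028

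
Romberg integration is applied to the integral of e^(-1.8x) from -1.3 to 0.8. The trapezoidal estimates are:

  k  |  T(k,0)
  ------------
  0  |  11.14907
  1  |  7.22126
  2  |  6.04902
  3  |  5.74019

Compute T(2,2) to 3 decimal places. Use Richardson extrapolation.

5.641

Richardson extrapolation on the trapezoidal column (denominator 4−1=3):
T(1,1) = 7.22126 + (7.22126 − 11.14907)/3 = 5.91199
T(2,1) = (4·6.04902 − 7.22126) / 3 = 5.65827
T(2,2) = 5.65827 + (5.65827 − 5.91199)/15 = 5.64136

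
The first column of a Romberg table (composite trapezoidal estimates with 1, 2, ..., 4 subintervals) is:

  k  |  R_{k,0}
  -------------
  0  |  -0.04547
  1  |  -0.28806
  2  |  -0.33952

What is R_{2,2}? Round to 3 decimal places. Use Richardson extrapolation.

Richardson extrapolation on the trapezoidal column (denominator 4−1=3):
R_{1,1} = -0.28806 + (-0.28806 − (-0.04547))/3 = -0.36892
R_{2,1} = (4·(-0.33952) − (-0.28806)) / 3 = -0.35667
R_{2,2} = -0.35667 + (-0.35667 − (-0.36892))/15 = -0.35585

-0.356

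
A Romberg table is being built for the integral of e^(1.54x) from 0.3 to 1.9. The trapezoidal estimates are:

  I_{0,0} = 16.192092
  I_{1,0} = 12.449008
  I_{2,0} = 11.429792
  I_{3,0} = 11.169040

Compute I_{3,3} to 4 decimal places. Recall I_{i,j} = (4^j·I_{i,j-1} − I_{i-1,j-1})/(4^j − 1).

11.0816

Richardson extrapolation on the trapezoidal column (denominator 4−1=3):
I_{1,1} = 12.449008 + (12.449008 − 16.192092)/3 = 11.201313
I_{2,1} = 11.429792 + (11.429792 − 12.449008)/3 = 11.090053
I_{3,1} = 11.169040 + (11.169040 − 11.429792)/3 = 11.082123
I_{2,2} = 11.090053 + (11.090053 − 11.201313)/15 = 11.082636
I_{3,2} = 11.082123 + (11.082123 − 11.090053)/15 = 11.081594
I_{3,3} = (64·11.081594 − 11.082636) / 63 = 11.081577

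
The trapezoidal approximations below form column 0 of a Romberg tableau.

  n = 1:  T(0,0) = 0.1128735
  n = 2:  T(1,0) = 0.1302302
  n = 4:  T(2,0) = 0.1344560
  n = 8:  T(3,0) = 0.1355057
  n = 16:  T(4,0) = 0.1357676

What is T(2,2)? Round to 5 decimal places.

0.13585

T(1,1) = (4·0.1302302 − 0.1128735) / 3 = 0.1360158
T(2,1) = (4·0.1344560 − 0.1302302) / 3 = 0.1358646
T(2,2) = (16·0.1358646 − 0.1360158) / 15 = 0.1358545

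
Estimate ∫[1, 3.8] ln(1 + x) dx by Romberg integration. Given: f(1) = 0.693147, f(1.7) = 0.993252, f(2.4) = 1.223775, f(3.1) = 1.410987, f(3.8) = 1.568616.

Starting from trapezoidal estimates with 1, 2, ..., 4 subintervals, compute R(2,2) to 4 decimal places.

3.3430

R(0,0) (trapezoid, 1 panel, h=2.8000): 3.166468
R(1,0) (trapezoid, 2 panels, h=1.4000): 3.296519
R(2,0) (trapezoid, 4 panels, h=0.7000): 3.331227
R(1,1) = 3.296519 + (3.296519 − 3.166468)/3 = 3.339869
R(2,1) = 3.331227 + (3.331227 − 3.296519)/3 = 3.342796
R(2,2) = 3.342796 + (3.342796 − 3.339869)/15 = 3.342991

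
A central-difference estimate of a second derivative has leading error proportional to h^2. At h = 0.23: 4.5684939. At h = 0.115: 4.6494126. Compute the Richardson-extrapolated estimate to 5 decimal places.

The leading error scales as h^2; refining by a factor of 2 reduces it by 2^2 = 4.
Extrapolated value = (4·A(h/2) − A(h)) / (4 − 1)
= (4·4.6494126 − 4.5684939) / 3
= 14.0291565 / 3 = 4.6763855

4.67639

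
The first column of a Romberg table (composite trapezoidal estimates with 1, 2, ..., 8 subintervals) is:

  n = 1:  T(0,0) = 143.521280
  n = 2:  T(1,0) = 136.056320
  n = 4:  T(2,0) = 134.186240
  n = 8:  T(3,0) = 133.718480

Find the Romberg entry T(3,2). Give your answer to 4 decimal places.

T(2,1) = (4·134.186240 − 136.056320) / 3 = 133.562880
T(3,1) = (4·133.718480 − 134.186240) / 3 = 133.562560
T(3,2) = (16·133.562560 − 133.562880) / 15 = 133.562539

133.5625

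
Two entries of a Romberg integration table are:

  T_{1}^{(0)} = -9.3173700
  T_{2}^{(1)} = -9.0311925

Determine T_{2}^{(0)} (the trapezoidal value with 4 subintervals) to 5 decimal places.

-9.10274

From T_{2}^{(1)} = (4·T_{2}^{(0)} − T_{1}^{(0)})/3, solve for T_{2}^{(0)}:
4·T_{2}^{(0)} = 3·(-9.0311925) + (-9.3173700) = -36.4109475
T_{2}^{(0)} = -9.1027369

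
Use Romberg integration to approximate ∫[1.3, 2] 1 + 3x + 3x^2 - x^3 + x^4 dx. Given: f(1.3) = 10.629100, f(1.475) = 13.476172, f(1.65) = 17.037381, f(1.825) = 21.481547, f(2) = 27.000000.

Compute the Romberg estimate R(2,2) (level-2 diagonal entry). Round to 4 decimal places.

R(0,0) (trapezoid, 1 panel, h=0.7000): 13.170185
R(1,0) (trapezoid, 2 panels, h=0.3500): 12.548176
R(2,0) (trapezoid, 4 panels, h=0.1750): 12.391689
R(1,1) = 12.548176 + (12.548176 − 13.170185)/3 = 12.340840
R(2,1) = 12.391689 + (12.391689 − 12.548176)/3 = 12.339527
R(2,2) = 12.339527 + (12.339527 − 12.340840)/15 = 12.339439

12.3394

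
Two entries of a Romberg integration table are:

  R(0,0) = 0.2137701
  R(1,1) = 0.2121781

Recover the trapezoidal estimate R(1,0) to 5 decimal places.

0.21258

From R(1,1) = (4·R(1,0) − R(0,0))/3, solve for R(1,0):
4·R(1,0) = 3·0.2121781 + 0.2137701 = 0.8503044
R(1,0) = 0.2125761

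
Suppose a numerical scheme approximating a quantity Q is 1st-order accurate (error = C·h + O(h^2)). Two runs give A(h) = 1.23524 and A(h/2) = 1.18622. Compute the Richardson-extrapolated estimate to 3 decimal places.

1.137

The leading error scales as h; refining by a factor of 2 reduces it by 2^1 = 2.
Extrapolated value = (2·A(h/2) − A(h)) / (2 − 1)
= (2·1.18622 − 1.23524) / 1
= 1.13720 / 1 = 1.13720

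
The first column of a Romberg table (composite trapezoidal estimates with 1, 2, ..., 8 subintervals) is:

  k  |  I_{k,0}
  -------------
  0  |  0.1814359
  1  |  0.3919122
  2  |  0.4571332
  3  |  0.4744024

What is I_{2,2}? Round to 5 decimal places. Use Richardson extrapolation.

Richardson extrapolation on the trapezoidal column (denominator 4−1=3):
I_{1,1} = 0.3919122 + (0.3919122 − 0.1814359)/3 = 0.4620710
I_{2,1} = 0.4571332 + (0.4571332 − 0.3919122)/3 = 0.4788735
I_{2,2} = (16·0.4788735 − 0.4620710) / 15 = 0.4799937

0.47999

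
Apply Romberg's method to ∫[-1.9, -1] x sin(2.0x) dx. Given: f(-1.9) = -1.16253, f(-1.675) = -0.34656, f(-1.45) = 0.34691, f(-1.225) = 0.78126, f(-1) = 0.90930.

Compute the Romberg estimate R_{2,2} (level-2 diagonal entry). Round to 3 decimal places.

R_{0,0} (trapezoid, 1 panel, h=0.9000): -0.11395
R_{1,0} (trapezoid, 2 panels, h=0.4500): 0.09913
R_{2,0} (trapezoid, 4 panels, h=0.2250): 0.14737
R_{1,1} = 0.09913 + (0.09913 − (-0.11395))/3 = 0.17016
R_{2,1} = 0.14737 + (0.14737 − 0.09913)/3 = 0.16345
R_{2,2} = 0.16345 + (0.16345 − 0.17016)/15 = 0.16300

0.163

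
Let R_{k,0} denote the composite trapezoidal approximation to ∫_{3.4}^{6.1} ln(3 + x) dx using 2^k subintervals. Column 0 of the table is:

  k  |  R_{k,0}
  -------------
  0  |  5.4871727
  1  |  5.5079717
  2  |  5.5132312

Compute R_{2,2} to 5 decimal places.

Richardson extrapolation on the trapezoidal column (denominator 4−1=3):
R_{1,1} = (4·5.5079717 − 5.4871727) / 3 = 5.5149047
R_{2,1} = 5.5132312 + (5.5132312 − 5.5079717)/3 = 5.5149844
R_{2,2} = 5.5149844 + (5.5149844 − 5.5149047)/15 = 5.5149897
(Column j=1 coincides with Simpson's rule on the same nodes.)

5.51499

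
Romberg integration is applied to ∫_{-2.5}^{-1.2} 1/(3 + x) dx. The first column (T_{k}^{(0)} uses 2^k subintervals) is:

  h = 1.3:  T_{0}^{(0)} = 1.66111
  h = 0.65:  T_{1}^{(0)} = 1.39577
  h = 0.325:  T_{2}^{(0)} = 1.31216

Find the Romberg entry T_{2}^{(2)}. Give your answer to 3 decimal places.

Richardson extrapolation on the trapezoidal column (denominator 4−1=3):
T_{1}^{(1)} = (4·1.39577 − 1.66111) / 3 = 1.30732
T_{2}^{(1)} = (4·1.31216 − 1.39577) / 3 = 1.28429
T_{2}^{(2)} = 1.28429 + (1.28429 − 1.30732)/15 = 1.28275

1.283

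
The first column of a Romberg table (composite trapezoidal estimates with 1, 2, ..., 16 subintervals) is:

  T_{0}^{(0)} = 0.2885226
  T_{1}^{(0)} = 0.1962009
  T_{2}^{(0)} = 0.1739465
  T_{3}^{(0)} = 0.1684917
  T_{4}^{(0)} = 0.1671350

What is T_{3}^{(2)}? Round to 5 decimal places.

0.16668

Richardson extrapolation on the trapezoidal column (denominator 4−1=3):
T_{2}^{(1)} = 0.1739465 + (0.1739465 − 0.1962009)/3 = 0.1665284
T_{3}^{(1)} = (4·0.1684917 − 0.1739465) / 3 = 0.1666734
T_{3}^{(2)} = (16·0.1666734 − 0.1665284) / 15 = 0.1666831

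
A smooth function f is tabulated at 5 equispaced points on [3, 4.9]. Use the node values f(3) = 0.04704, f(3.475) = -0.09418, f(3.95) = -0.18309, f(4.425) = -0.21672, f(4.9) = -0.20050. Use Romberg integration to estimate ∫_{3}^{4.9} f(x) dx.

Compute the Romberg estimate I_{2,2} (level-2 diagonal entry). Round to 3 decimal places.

I_{0,0} (trapezoid, 1 panel, h=1.9000): -0.14579
I_{1,0} (trapezoid, 2 panels, h=0.9500): -0.24683
I_{2,0} (trapezoid, 4 panels, h=0.4750): -0.27109
I_{1,1} = -0.24683 + (-0.24683 − (-0.14579))/3 = -0.28051
I_{2,1} = -0.27109 + (-0.27109 − (-0.24683))/3 = -0.27918
I_{2,2} = -0.27918 + (-0.27918 − (-0.28051))/15 = -0.27909

-0.279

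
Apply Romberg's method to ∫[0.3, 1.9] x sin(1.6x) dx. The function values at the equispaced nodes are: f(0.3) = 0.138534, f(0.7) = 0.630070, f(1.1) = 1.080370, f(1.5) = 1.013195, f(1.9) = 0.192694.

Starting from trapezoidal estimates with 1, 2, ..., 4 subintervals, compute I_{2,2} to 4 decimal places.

I_{0,0} (trapezoid, 1 panel, h=1.6000): 0.264982
I_{1,0} (trapezoid, 2 panels, h=0.8000): 0.996787
I_{2,0} (trapezoid, 4 panels, h=0.4000): 1.155700
I_{1,1} = 0.996787 + (0.996787 − 0.264982)/3 = 1.240722
I_{2,1} = 1.155700 + (1.155700 − 0.996787)/3 = 1.208671
I_{2,2} = 1.208671 + (1.208671 − 1.240722)/15 = 1.206534

1.2065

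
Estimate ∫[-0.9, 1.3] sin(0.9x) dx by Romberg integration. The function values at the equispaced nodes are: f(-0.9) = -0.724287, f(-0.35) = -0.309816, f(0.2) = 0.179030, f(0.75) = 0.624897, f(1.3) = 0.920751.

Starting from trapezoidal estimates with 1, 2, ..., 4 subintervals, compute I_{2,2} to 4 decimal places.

0.3326

I_{0,0} (trapezoid, 1 panel, h=2.2000): 0.216110
I_{1,0} (trapezoid, 2 panels, h=1.1000): 0.304988
I_{2,0} (trapezoid, 4 panels, h=0.5500): 0.325789
I_{1,1} = 0.304988 + (0.304988 − 0.216110)/3 = 0.334614
I_{2,1} = 0.325789 + (0.325789 − 0.304988)/3 = 0.332723
I_{2,2} = 0.332723 + (0.332723 − 0.334614)/15 = 0.332597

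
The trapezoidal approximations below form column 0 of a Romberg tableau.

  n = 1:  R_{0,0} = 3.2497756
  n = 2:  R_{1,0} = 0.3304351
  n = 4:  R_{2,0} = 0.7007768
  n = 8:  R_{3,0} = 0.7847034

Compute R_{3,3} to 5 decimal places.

0.81016

Richardson extrapolation on the trapezoidal column (denominator 4−1=3):
R_{1,1} = (4·0.3304351 − 3.2497756) / 3 = -0.6426784
R_{2,1} = (4·0.7007768 − 0.3304351) / 3 = 0.8242240
R_{3,1} = 0.7847034 + (0.7847034 − 0.7007768)/3 = 0.8126789
R_{2,2} = 0.8242240 + (0.8242240 − (-0.6426784))/15 = 0.9220175
R_{3,2} = 0.8126789 + (0.8126789 − 0.8242240)/15 = 0.8119092
R_{3,3} = (64·0.8119092 − 0.9220175) / 63 = 0.8101614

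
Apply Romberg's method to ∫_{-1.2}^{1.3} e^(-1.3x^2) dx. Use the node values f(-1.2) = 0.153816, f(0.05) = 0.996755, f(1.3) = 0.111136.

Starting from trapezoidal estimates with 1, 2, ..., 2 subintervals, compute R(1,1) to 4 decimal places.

1.7717

R(0,0) (trapezoid, 1 panel, h=2.5000): 0.331190
R(1,0) (trapezoid, 2 panels, h=1.2500): 1.411539
R(1,1) = 1.411539 + (1.411539 − 0.331190)/3 = 1.771655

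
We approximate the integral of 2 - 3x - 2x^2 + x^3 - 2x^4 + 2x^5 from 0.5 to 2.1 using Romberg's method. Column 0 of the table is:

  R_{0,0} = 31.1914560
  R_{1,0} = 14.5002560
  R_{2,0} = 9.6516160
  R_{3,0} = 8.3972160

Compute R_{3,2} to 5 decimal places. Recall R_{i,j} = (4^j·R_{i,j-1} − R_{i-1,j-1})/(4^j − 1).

Richardson extrapolation on the trapezoidal column (denominator 4−1=3):
R_{2,1} = (4·9.6516160 − 14.5002560) / 3 = 8.0354027
R_{3,1} = 8.3972160 + (8.3972160 − 9.6516160)/3 = 7.9790827
R_{3,2} = (16·7.9790827 − 8.0354027) / 15 = 7.9753280

7.97533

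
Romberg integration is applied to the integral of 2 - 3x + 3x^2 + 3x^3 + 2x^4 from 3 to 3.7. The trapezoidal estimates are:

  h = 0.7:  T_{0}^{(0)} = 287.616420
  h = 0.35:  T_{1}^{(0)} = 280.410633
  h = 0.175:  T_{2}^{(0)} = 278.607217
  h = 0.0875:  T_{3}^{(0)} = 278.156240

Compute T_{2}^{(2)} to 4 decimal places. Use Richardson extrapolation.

Richardson extrapolation on the trapezoidal column (denominator 4−1=3):
T_{1}^{(1)} = 280.410633 + (280.410633 − 287.616420)/3 = 278.008704
T_{2}^{(1)} = (4·278.607217 − 280.410633) / 3 = 278.006078
T_{2}^{(2)} = 278.006078 + (278.006078 − 278.008704)/15 = 278.005903

278.0059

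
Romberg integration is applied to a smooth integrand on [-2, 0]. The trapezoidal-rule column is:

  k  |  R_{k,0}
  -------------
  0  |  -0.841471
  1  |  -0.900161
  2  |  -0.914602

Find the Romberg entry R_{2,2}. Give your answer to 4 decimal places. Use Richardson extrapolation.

-0.9194

Richardson extrapolation on the trapezoidal column (denominator 4−1=3):
R_{1,1} = (4·(-0.900161) − (-0.841471)) / 3 = -0.919724
R_{2,1} = (4·(-0.914602) − (-0.900161)) / 3 = -0.919416
R_{2,2} = (16·(-0.919416) − (-0.919724)) / 15 = -0.919395
(Column j=1 coincides with Simpson's rule on the same nodes.)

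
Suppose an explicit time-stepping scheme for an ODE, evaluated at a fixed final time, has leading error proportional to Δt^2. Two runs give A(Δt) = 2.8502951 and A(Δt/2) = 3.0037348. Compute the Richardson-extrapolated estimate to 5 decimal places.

Extrapolated value = (4·A(Δt/2) − A(Δt)) / (4 − 1)
= (4·3.0037348 − 2.8502951) / 3
= 9.1646441 / 3 = 3.0548814

3.05488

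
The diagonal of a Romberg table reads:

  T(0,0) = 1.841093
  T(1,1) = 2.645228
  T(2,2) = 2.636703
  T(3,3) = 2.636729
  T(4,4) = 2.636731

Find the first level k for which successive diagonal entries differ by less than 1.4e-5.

|T(1,1) − T(0,0)| = 0.804135 ≥ 1.4e-5
|T(2,2) − T(1,1)| = 0.008525 ≥ 1.4e-5
|T(3,3) − T(2,2)| = 0.000026 ≥ 1.4e-5
|T(4,4) − T(3,3)| = 0.000002 < 1.4e-5

k = 4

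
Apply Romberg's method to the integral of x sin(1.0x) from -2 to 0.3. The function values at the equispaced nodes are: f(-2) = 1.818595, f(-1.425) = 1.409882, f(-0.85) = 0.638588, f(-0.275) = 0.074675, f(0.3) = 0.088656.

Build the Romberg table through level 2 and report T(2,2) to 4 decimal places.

1.7511

T(0,0) (trapezoid, 1 panel, h=2.3000): 2.193339
T(1,0) (trapezoid, 2 panels, h=1.1500): 1.831046
T(2,0) (trapezoid, 4 panels, h=0.5750): 1.769143
T(1,1) = 1.831046 + (1.831046 − 2.193339)/3 = 1.710282
T(2,1) = 1.769143 + (1.769143 − 1.831046)/3 = 1.748509
T(2,2) = 1.748509 + (1.748509 − 1.710282)/15 = 1.751057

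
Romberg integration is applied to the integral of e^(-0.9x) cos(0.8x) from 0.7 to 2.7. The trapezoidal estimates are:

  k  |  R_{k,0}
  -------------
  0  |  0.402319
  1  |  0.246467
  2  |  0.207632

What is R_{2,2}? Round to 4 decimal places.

0.1947

R_{1,1} = 0.246467 + (0.246467 − 0.402319)/3 = 0.194516
R_{2,1} = (4·0.207632 − 0.246467) / 3 = 0.194687
R_{2,2} = 0.194687 + (0.194687 − 0.194516)/15 = 0.194698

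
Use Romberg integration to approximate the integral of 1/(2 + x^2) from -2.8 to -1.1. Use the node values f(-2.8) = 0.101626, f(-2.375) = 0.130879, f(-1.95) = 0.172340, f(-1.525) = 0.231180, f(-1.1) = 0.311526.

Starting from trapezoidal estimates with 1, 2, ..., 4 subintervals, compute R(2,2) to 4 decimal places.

0.3125

R(0,0) (trapezoid, 1 panel, h=1.7000): 0.351179
R(1,0) (trapezoid, 2 panels, h=0.8500): 0.322079
R(2,0) (trapezoid, 4 panels, h=0.4250): 0.314914
R(1,1) = 0.322079 + (0.322079 − 0.351179)/3 = 0.312379
R(2,1) = 0.314914 + (0.314914 − 0.322079)/3 = 0.312526
R(2,2) = 0.312526 + (0.312526 − 0.312379)/15 = 0.312536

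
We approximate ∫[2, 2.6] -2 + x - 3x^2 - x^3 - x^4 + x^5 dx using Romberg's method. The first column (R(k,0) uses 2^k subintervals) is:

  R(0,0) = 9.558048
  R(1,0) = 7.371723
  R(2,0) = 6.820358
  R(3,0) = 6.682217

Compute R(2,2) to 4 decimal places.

R(1,1) = (4·7.371723 − 9.558048) / 3 = 6.642948
R(2,1) = (4·6.820358 − 7.371723) / 3 = 6.636570
R(2,2) = 6.636570 + (6.636570 − 6.642948)/15 = 6.636145

6.6361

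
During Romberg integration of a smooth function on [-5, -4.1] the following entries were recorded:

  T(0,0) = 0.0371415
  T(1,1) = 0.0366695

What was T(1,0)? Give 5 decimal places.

0.03679

From T(1,1) = (4·T(1,0) − T(0,0))/3, solve for T(1,0):
4·T(1,0) = 3·0.0366695 + 0.0371415 = 0.1471500
T(1,0) = 0.0367875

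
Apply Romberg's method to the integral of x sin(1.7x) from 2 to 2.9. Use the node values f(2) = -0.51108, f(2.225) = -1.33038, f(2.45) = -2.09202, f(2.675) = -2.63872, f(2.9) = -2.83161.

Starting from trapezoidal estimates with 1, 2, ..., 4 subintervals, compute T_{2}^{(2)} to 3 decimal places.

T_{0}^{(0)} (trapezoid, 1 panel, h=0.9000): -1.50421
T_{1}^{(0)} (trapezoid, 2 panels, h=0.4500): -1.69351
T_{2}^{(0)} (trapezoid, 4 panels, h=0.2250): -1.73980
T_{1}^{(1)} = -1.69351 + (-1.69351 − (-1.50421))/3 = -1.75661
T_{2}^{(1)} = -1.73980 + (-1.73980 − (-1.69351))/3 = -1.75523
T_{2}^{(2)} = -1.75523 + (-1.75523 − (-1.75661))/15 = -1.75514

-1.755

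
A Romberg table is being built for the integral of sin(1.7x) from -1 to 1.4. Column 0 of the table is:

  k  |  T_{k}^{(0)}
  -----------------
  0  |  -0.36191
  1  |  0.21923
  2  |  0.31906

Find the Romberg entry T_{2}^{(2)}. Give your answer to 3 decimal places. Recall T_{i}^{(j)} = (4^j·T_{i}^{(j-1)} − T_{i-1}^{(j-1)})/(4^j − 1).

0.348

T_{1}^{(1)} = 0.21923 + (0.21923 − (-0.36191))/3 = 0.41294
T_{2}^{(1)} = (4·0.31906 − 0.21923) / 3 = 0.35234
T_{2}^{(2)} = (16·0.35234 − 0.41294) / 15 = 0.34830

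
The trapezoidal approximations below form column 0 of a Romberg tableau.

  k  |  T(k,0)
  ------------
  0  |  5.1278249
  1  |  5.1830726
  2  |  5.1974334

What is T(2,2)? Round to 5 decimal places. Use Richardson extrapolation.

5.20227

T(1,1) = 5.1830726 + (5.1830726 − 5.1278249)/3 = 5.2014885
T(2,1) = 5.1974334 + (5.1974334 − 5.1830726)/3 = 5.2022203
T(2,2) = (16·5.2022203 − 5.2014885) / 15 = 5.2022691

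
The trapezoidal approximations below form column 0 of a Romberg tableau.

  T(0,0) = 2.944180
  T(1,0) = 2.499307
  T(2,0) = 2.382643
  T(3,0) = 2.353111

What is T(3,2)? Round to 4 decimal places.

Richardson extrapolation on the trapezoidal column (denominator 4−1=3):
T(2,1) = (4·2.382643 − 2.499307) / 3 = 2.343755
T(3,1) = 2.353111 + (2.353111 − 2.382643)/3 = 2.343267
T(3,2) = 2.343267 + (2.343267 − 2.343755)/15 = 2.343234
(Column j=1 coincides with Simpson's rule on the same nodes.)

2.3432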